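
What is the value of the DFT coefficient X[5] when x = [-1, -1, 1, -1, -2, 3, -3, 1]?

X[5] = Σ(n=0 to 7) x[n] · ω_8^(5n) where ω_8 = e^(-2πi/8)
= (-1)·ω_8^0 + (-1)·ω_8^5 + (1)·ω_8^10 + (-1)·ω_8^15 + (-2)·ω_8^20 + (3)·ω_8^25 + (-3)·ω_8^30 + (1)·ω_8^35

X[5] = 2.4142-8.2426i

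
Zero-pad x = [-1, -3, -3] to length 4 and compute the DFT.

Original 3-point DFT: [-7, 2, 2]
Zero-padded 4-point DFT provides frequency interpolation.

DFT_4([x, 0, ...]) = [-7, 2+3i, -1, 2-3i]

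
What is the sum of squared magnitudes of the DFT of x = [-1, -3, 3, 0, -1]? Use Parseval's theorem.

Parseval: Σ|x[n]|² = (1/N)Σ|X[k]|², so Σ|X[k]|² = N·Σ|x[n]|² = 5·20.0000

Σ|X[k]|² = N·Σ|x[n]|² = 5·20.0000 = 100.0000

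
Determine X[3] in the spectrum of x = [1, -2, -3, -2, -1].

X[3] = Σ(n=0 to 4) x[n] · ω_5^(3n) where ω_5 = e^(-2πi/5)
= (1)·ω_5^0 + (-2)·ω_5^3 + (-3)·ω_5^6 + (-2)·ω_5^9 + (-1)·ω_5^12

X[3] = 1.8820+0.3633i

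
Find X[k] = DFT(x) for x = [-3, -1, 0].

X[k] = Σ(n=0 to 2) x[n] · ω_3^(nk)
where ω_3 = e^(-2πi/3)

Computing each X[k]:
X[0] = -4
X[1] = -2.5000+0.8660i
X[2] = -2.5000-0.8660i

X = [-4, -2.5000+0.8660i, -2.5000-0.8660i]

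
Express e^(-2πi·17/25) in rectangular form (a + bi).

ω_25^17 = e^(-2πi·17/25)
= cos(-2π·17/25) + i·sin(-2π·17/25)
= cos(-34π/25) + i·sin(-34π/25)

ω_25^17 = cos(-34π/25) + i·sin(-34π/25) = -0.4258+0.9048i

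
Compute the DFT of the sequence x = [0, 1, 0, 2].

X[k] = Σ(n=0 to 3) x[n] · ω_4^(nk)
where ω_4 = e^(-2πi/4)

Computing each X[k]:
X[0] = 3
X[1] = 1i
X[2] = -3
X[3] = -1i

X = [3, 1i, -3, -1i]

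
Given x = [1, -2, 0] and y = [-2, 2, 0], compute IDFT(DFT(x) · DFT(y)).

(x ⊛ y)[n] = Σ(m=0 to 2) x[m] · y[(n-m) mod 3]

Computing each output sample:
(x ⊛ y)[0] = -2
(x ⊛ y)[1] = 6
(x ⊛ y)[2] = -4

x ⊛ y = [-2, 6, -4]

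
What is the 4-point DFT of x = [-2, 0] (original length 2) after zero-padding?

Original 2-point DFT: [-2, -2]
Zero-padded 4-point DFT provides frequency interpolation.

DFT_4([x, 0, ...]) = [-2, -2, -2, -2]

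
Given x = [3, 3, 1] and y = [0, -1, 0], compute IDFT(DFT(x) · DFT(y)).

(x ⊛ y)[n] = Σ(m=0 to 2) x[m] · y[(n-m) mod 3]

Computing each output sample:
(x ⊛ y)[0] = -1
(x ⊛ y)[1] = -3
(x ⊛ y)[2] = -3

x ⊛ y = [-1, -3, -3]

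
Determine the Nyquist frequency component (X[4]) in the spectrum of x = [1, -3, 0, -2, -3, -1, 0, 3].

X[4] = Σ(n=0 to 7) x[n] · ω_8^(4n) where ω_8 = e^(-2πi/8)
= (1)·ω_8^0 + (-3)·ω_8^4 + (0)·ω_8^8 + (-2)·ω_8^12 + (-3)·ω_8^16 + (-1)·ω_8^20 + (0)·ω_8^24 + (3)·ω_8^28

X[4] = 1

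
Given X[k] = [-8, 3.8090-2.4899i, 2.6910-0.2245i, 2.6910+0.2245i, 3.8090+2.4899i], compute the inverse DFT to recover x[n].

x[n] = (1/5) Σ(k=0 to 4) X[k] · e^(2πikn/5)

Computing each x[n]:
x[0] = 1
x[1] = -1
x[2] = -2
x[3] = -3
x[4] = -3

x = [1, -1, -2, -3, -3]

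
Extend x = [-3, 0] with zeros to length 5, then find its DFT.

Original 2-point DFT: [-3, -3]
Zero-padded 5-point DFT provides frequency interpolation.

DFT_5([x, 0, ...]) = [-3, -3, -3, -3, -3]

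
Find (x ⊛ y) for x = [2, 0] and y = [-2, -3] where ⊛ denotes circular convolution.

(x ⊛ y)[n] = Σ(m=0 to 1) x[m] · y[(n-m) mod 2]

Computing each output sample:
(x ⊛ y)[0] = -4
(x ⊛ y)[1] = -6

x ⊛ y = [-4, -6]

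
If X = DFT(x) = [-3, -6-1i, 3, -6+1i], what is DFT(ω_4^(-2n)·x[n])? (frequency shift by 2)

Modulation property: DFT(ω_4^(-2n)·x[n]) = X[(k-2) mod 4], so circularly shift X by 2 positions.

X[k-2] = [3, -6+1i, -3, -6-1i]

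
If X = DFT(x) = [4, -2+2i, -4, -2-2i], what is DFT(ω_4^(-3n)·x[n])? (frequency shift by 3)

Modulation property: DFT(ω_4^(-3n)·x[n]) = X[(k-3) mod 4], so circularly shift X by 3 positions.

X[k-3] = [-2+2i, -4, -2-2i, 4]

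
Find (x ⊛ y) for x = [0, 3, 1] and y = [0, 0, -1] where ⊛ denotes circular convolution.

(x ⊛ y)[n] = Σ(m=0 to 2) x[m] · y[(n-m) mod 3]

Computing each output sample:
(x ⊛ y)[0] = -3
(x ⊛ y)[1] = -1
(x ⊛ y)[2] = 0

x ⊛ y = [-3, -1, 0]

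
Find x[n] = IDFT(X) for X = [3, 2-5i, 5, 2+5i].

x[n] = (1/4) Σ(k=0 to 3) X[k] · e^(2πikn/4)

Computing each x[n]:
x[0] = 3
x[1] = 2
x[2] = 1
x[3] = -3

x = [3, 2, 1, -3]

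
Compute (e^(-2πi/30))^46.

Since ω_30^30 = 1, powers reduce modulo 30.
46 mod 30 = 16
So ω_30^46 = ω_30^16 = e^(-2πi·16/30)

ω_30^46 = ω_30^16 = -0.9781+0.2079i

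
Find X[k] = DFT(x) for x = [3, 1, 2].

X[k] = Σ(n=0 to 2) x[n] · ω_3^(nk)
where ω_3 = e^(-2πi/3)

Computing each X[k]:
X[0] = 6
X[1] = 1.5000+0.8660i
X[2] = 1.5000-0.8660i

X = [6, 1.5000+0.8660i, 1.5000-0.8660i]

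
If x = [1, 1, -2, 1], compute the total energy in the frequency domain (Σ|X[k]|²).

Parseval: Σ|x[n]|² = (1/N)Σ|X[k]|², so Σ|X[k]|² = N·Σ|x[n]|² = 4·7.0000

Σ|X[k]|² = N·Σ|x[n]|² = 4·7.0000 = 28.0000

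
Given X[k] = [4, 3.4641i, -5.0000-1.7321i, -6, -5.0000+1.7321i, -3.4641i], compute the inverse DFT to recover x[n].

x[n] = (1/6) Σ(k=0 to 5) X[k] · e^(2πikn/6)

Computing each x[n]:
x[0] = -2
x[1] = 2
x[2] = -1
x[3] = 0
x[4] = 2
x[5] = 3

x = [-2, 2, -1, 0, 2, 3]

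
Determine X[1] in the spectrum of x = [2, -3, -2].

X[1] = Σ(n=0 to 2) x[n] · ω_3^(1n) where ω_3 = e^(-2πi/3)
= (2)·ω_3^0 + (-3)·ω_3^1 + (-2)·ω_3^2

X[1] = 4.5000+0.8660i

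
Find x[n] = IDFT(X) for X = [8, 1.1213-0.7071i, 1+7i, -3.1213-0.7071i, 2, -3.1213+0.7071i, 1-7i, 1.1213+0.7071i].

x[n] = (1/8) Σ(k=0 to 7) X[k] · e^(2πikn/8)

Computing each x[n]:
x[0] = 1
x[1] = 0
x[2] = 1
x[3] = 2
x[4] = 2
x[5] = -2
x[6] = 1
x[7] = 3

x = [1, 0, 1, 2, 2, -2, 1, 3]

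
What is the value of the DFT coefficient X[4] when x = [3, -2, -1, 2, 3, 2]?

X[4] = Σ(n=0 to 5) x[n] · ω_6^(4n) where ω_6 = e^(-2πi/6)
= (3)·ω_6^0 + (-2)·ω_6^4 + (-1)·ω_6^8 + (2)·ω_6^12 + (3)·ω_6^16 + (2)·ω_6^20

X[4] = 4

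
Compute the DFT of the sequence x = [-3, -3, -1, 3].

X[k] = Σ(n=0 to 3) x[n] · ω_4^(nk)
where ω_4 = e^(-2πi/4)

Computing each X[k]:
X[0] = -4
X[1] = -2+6i
X[2] = -4
X[3] = -2-6i

X = [-4, -2+6i, -4, -2-6i]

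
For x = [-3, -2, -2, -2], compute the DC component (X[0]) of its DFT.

X[0] = Σ(n=0 to 3) x[n] · ω_4^0 = Σ x[n]
= (-3) + (-2) + (-2) + (-2)

X[0] = -9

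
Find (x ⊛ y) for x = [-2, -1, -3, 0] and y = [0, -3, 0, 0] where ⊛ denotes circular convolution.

(x ⊛ y)[n] = Σ(m=0 to 3) x[m] · y[(n-m) mod 4]

Computing each output sample:
(x ⊛ y)[0] = 0
(x ⊛ y)[1] = 6
(x ⊛ y)[2] = 3
(x ⊛ y)[3] = 9

x ⊛ y = [0, 6, 3, 9]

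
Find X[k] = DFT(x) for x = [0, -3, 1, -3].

X[k] = Σ(n=0 to 3) x[n] · ω_4^(nk)
where ω_4 = e^(-2πi/4)

Computing each X[k]:
X[0] = -5
X[1] = -1
X[2] = 7
X[3] = -1

X = [-5, -1, 7, -1]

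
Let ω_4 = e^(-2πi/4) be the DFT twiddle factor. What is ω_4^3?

ω_4^3 = e^(-2πi·3/4)
= cos(-2π·3/4) + i·sin(-2π·3/4)
= cos(-6π/4) + i·sin(-6π/4)

ω_4^3 = cos(-6π/4) + i·sin(-6π/4) = 1i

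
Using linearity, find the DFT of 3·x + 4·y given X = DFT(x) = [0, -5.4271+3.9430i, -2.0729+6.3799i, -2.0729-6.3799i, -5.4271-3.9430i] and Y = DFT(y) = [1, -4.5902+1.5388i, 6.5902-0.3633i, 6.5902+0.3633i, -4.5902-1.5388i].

By linearity: DFT(3x + 4y) = 3·DFT(x) + 4·DFT(y)
= 3·[0, -5.4271+3.9430i, -2.0729+6.3799i, -2.0729-6.3799i, -5.4271-3.9430i] + 4·[1, -4.5902+1.5388i, 6.5902-0.3633i, 6.5902+0.3633i, -4.5902-1.5388i]

Computing element-wise:
Z[0] = 3·(0) + 4·(1) = 4
Z[1] = 3·(-5.4271+3.9430i) + 4·(-4.5902+1.5388i) = -34.6421+17.9842i
Z[2] = 3·(-2.0729+6.3799i) + 4·(6.5902-0.3633i) = 20.1421+17.6865i
Z[3] = 3·(-2.0729-6.3799i) + 4·(6.5902+0.3633i) = 20.1421-17.6865i
Z[4] = 3·(-5.4271-3.9430i) + 4·(-4.5902-1.5388i) = -34.6421-17.9842i

DFT(3x + 4y) = 3·X + 4·Y = [4, -34.6421+17.9842i, 20.1421+17.6865i, 20.1421-17.6865i, -34.6421-17.9842i]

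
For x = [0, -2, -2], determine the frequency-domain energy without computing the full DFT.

Parseval: Σ|x[n]|² = (1/N)Σ|X[k]|², so Σ|X[k]|² = N·Σ|x[n]|² = 3·8.0000

Σ|X[k]|² = N·Σ|x[n]|² = 3·8.0000 = 24.0000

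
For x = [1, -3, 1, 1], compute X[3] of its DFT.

X[3] = Σ(n=0 to 3) x[n] · ω_4^(3n) where ω_4 = e^(-2πi/4)
= (1)·ω_4^0 + (-3)·ω_4^3 + (1)·ω_4^6 + (1)·ω_4^9

X[3] = -4i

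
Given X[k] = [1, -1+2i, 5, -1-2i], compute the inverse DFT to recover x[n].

x[n] = (1/4) Σ(k=0 to 3) X[k] · e^(2πikn/4)

Computing each x[n]:
x[0] = 1
x[1] = -2
x[2] = 2
x[3] = 0

x = [1, -2, 2, 0]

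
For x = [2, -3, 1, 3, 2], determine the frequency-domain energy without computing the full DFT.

Parseval: Σ|x[n]|² = (1/N)Σ|X[k]|², so Σ|X[k]|² = N·Σ|x[n]|² = 5·27.0000

Σ|X[k]|² = N·Σ|x[n]|² = 5·27.0000 = 135.0000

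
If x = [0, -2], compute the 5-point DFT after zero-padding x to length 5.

Original 2-point DFT: [-2, 2]
Zero-padded 5-point DFT provides frequency interpolation.

DFT_5([x, 0, ...]) = [-2, -0.6180+1.9021i, 1.6180+1.1756i, 1.6180-1.1756i, -0.6180-1.9021i]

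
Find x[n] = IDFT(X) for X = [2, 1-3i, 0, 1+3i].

x[n] = (1/4) Σ(k=0 to 3) X[k] · e^(2πikn/4)

Computing each x[n]:
x[0] = 1
x[1] = 2
x[2] = 0
x[3] = -1

x = [1, 2, 0, -1]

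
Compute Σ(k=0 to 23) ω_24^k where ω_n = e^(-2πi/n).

Sum of all nth roots of unity equals 0 for n > 1 (geometric series with r ≠ 1).

0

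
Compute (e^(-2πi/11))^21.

Since ω_11^11 = 1, powers reduce modulo 11.
21 mod 11 = 10
So ω_11^21 = ω_11^10 = e^(-2πi·10/11)

ω_11^21 = ω_11^10 = 0.8413+0.5406i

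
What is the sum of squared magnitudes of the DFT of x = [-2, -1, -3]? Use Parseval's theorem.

Parseval: Σ|x[n]|² = (1/N)Σ|X[k]|², so Σ|X[k]|² = N·Σ|x[n]|² = 3·14.0000

Σ|X[k]|² = N·Σ|x[n]|² = 3·14.0000 = 42.0000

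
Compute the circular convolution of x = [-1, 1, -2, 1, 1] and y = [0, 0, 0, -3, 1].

(x ⊛ y)[n] = Σ(m=0 to 4) x[m] · y[(n-m) mod 5]

Computing each output sample:
(x ⊛ y)[0] = 7
(x ⊛ y)[1] = -5
(x ⊛ y)[2] = -2
(x ⊛ y)[3] = 4
(x ⊛ y)[4] = -4

x ⊛ y = [7, -5, -2, 4, -4]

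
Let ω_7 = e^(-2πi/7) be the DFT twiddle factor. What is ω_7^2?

ω_7^2 = e^(-2πi·2/7)
= cos(-2π·2/7) + i·sin(-2π·2/7)
= cos(-4π/7) + i·sin(-4π/7)

ω_7^2 = cos(-4π/7) + i·sin(-4π/7) = -0.2225-0.9749i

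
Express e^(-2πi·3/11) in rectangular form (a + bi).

ω_11^3 = e^(-2πi·3/11)
= cos(-2π·3/11) + i·sin(-2π·3/11)
= cos(-6π/11) + i·sin(-6π/11)

ω_11^3 = cos(-6π/11) + i·sin(-6π/11) = -0.1423-0.9898i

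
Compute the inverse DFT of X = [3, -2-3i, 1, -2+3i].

x[n] = (1/4) Σ(k=0 to 3) X[k] · e^(2πikn/4)

Computing each x[n]:
x[0] = 0
x[1] = 2
x[2] = 2
x[3] = -1

x = [0, 2, 2, -1]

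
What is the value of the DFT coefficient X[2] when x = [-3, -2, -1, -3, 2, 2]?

X[2] = Σ(n=0 to 5) x[n] · ω_6^(2n) where ω_6 = e^(-2πi/6)
= (-3)·ω_6^0 + (-2)·ω_6^2 + (-1)·ω_6^4 + (-3)·ω_6^6 + (2)·ω_6^8 + (2)·ω_6^10

X[2] = -6.5000+0.8660i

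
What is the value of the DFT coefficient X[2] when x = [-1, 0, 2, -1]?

X[2] = Σ(n=0 to 3) x[n] · ω_4^(2n) where ω_4 = e^(-2πi/4)
= (-1)·ω_4^0 + (0)·ω_4^2 + (2)·ω_4^4 + (-1)·ω_4^6

X[2] = 2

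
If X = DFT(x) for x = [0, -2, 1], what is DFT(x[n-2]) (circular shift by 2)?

Time shift by 2: X_shifted[k] = ω_3^(2k) · X[k]
Shifted x = [-2, 1, 0]

DFT(x[n-2]) = [-1, -2.5000-0.8660i, -2.5000+0.8660i]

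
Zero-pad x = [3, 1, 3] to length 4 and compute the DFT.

Original 3-point DFT: [7, 1.0000+1.7321i, 1.0000-1.7321i]
Zero-padded 4-point DFT provides frequency interpolation.

DFT_4([x, 0, ...]) = [7, -1i, 5, 1i]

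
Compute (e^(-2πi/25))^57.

Since ω_25^25 = 1, powers reduce modulo 25.
57 mod 25 = 7
So ω_25^57 = ω_25^7 = e^(-2πi·7/25)

ω_25^57 = ω_25^7 = -0.1874-0.9823i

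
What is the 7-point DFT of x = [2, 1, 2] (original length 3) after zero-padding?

Original 3-point DFT: [5, 0.5000+0.8660i, 0.5000-0.8660i]
Zero-padded 7-point DFT provides frequency interpolation.

DFT_7([x, 0, ...]) = [5, 2.1784-2.7317i, -0.0245-0.1072i, 2.3460+1.1298i, 2.3460-1.1298i, -0.0245+0.1072i, 2.1784+2.7317i]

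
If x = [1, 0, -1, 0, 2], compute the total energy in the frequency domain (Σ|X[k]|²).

Parseval: Σ|x[n]|² = (1/N)Σ|X[k]|², so Σ|X[k]|² = N·Σ|x[n]|² = 5·6.0000

Σ|X[k]|² = N·Σ|x[n]|² = 5·6.0000 = 30.0000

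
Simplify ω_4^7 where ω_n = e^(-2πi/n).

Since ω_4^4 = 1, powers reduce modulo 4.
7 mod 4 = 3
So ω_4^7 = ω_4^3 = e^(-2πi·3/4)

ω_4^7 = ω_4^3 = 1i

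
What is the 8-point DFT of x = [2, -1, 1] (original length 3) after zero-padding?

Original 3-point DFT: [2, 2.0000+1.7321i, 2.0000-1.7321i]
Zero-padded 8-point DFT provides frequency interpolation.

DFT_8([x, 0, ...]) = [2, 1.2929-0.2929i, 1+1i, 2.7071+1.7071i, 4, 2.7071-1.7071i, 1-1i, 1.2929+0.2929i]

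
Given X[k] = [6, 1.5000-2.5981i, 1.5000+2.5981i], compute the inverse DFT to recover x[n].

x[n] = (1/3) Σ(k=0 to 2) X[k] · e^(2πikn/3)

Computing each x[n]:
x[0] = 3
x[1] = 3
x[2] = 0

x = [3, 3, 0]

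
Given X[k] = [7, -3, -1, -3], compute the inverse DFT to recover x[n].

x[n] = (1/4) Σ(k=0 to 3) X[k] · e^(2πikn/4)

Computing each x[n]:
x[0] = 0
x[1] = 2
x[2] = 3
x[3] = 2

x = [0, 2, 3, 2]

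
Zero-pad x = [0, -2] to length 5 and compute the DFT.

Original 2-point DFT: [-2, 2]
Zero-padded 5-point DFT provides frequency interpolation.

DFT_5([x, 0, ...]) = [-2, -0.6180+1.9021i, 1.6180+1.1756i, 1.6180-1.1756i, -0.6180-1.9021i]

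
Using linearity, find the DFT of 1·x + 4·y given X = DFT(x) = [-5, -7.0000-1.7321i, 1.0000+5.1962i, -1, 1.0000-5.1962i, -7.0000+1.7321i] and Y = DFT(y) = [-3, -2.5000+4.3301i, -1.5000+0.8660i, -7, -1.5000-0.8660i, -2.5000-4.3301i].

By linearity: DFT(1x + 4y) = 1·DFT(x) + 4·DFT(y)
= 1·[-5, -7.0000-1.7321i, 1.0000+5.1962i, -1, 1.0000-5.1962i, -7.0000+1.7321i] + 4·[-3, -2.5000+4.3301i, -1.5000+0.8660i, -7, -1.5000-0.8660i, -2.5000-4.3301i]

Computing element-wise:
Z[0] = 1·(-5) + 4·(-3) = -17
Z[1] = 1·(-7.0000-1.7321i) + 4·(-2.5000+4.3301i) = -17.0000+15.5883i
Z[2] = 1·(1.0000+5.1962i) + 4·(-1.5000+0.8660i) = -5.0000+8.6602i
Z[3] = 1·(-1) + 4·(-7) = -29
Z[4] = 1·(1.0000-5.1962i) + 4·(-1.5000-0.8660i) = -5.0000-8.6602i
Z[5] = 1·(-7.0000+1.7321i) + 4·(-2.5000-4.3301i) = -17.0000-15.5883i

DFT(1x + 4y) = 1·X + 4·Y = [-17, -17.0000+15.5883i, -5.0000+8.6602i, -29, -5.0000-8.6602i, -17.0000-15.5883i]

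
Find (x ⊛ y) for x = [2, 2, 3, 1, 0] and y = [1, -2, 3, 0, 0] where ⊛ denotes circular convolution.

(x ⊛ y)[n] = Σ(m=0 to 4) x[m] · y[(n-m) mod 5]

Computing each output sample:
(x ⊛ y)[0] = 5
(x ⊛ y)[1] = -2
(x ⊛ y)[2] = 5
(x ⊛ y)[3] = 1
(x ⊛ y)[4] = 7

x ⊛ y = [5, -2, 5, 1, 7]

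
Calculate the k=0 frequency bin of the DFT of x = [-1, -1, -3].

X[0] = Σ(n=0 to 2) x[n] · ω_3^0 = Σ x[n]
= (-1) + (-1) + (-3)

X[0] = -5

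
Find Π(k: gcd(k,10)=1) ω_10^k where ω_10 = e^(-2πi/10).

The primitive 10th roots of unity are ω_10^k for k coprime to 10: k ∈ {1, 3, 7, 9}
Their product equals the constant term of the cyclotomic polynomial Φ_10(x) up to sign.
For n ≥ 3, the product of all primitive nth roots of unity is 1. (For n=1 it is 1; for n=2 it is -1.)

1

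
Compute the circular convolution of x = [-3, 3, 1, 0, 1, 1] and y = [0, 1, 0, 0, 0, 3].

(x ⊛ y)[n] = Σ(m=0 to 5) x[m] · y[(n-m) mod 6]

Computing each output sample:
(x ⊛ y)[0] = 10
(x ⊛ y)[1] = 0
(x ⊛ y)[2] = 3
(x ⊛ y)[3] = 4
(x ⊛ y)[4] = 3
(x ⊛ y)[5] = -8

x ⊛ y = [10, 0, 3, 4, 3, -8]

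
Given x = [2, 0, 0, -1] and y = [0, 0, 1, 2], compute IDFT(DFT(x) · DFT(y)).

(x ⊛ y)[n] = Σ(m=0 to 3) x[m] · y[(n-m) mod 4]

Computing each output sample:
(x ⊛ y)[0] = 0
(x ⊛ y)[1] = -1
(x ⊛ y)[2] = 0
(x ⊛ y)[3] = 4

x ⊛ y = [0, -1, 0, 4]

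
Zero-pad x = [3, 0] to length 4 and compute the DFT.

Original 2-point DFT: [3, 3]
Zero-padded 4-point DFT provides frequency interpolation.

DFT_4([x, 0, ...]) = [3, 3, 3, 3]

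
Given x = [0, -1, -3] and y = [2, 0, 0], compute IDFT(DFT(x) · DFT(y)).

(x ⊛ y)[n] = Σ(m=0 to 2) x[m] · y[(n-m) mod 3]

Computing each output sample:
(x ⊛ y)[0] = 0
(x ⊛ y)[1] = -2
(x ⊛ y)[2] = -6

x ⊛ y = [0, -2, -6]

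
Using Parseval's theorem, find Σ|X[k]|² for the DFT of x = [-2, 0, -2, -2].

Parseval: Σ|x[n]|² = (1/N)Σ|X[k]|², so Σ|X[k]|² = N·Σ|x[n]|² = 4·12.0000

Σ|X[k]|² = N·Σ|x[n]|² = 4·12.0000 = 48.0000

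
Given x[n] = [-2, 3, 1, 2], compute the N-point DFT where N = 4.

X[k] = Σ(n=0 to 3) x[n] · ω_4^(nk)
where ω_4 = e^(-2πi/4)

Computing each X[k]:
X[0] = 4
X[1] = -3-1i
X[2] = -6
X[3] = -3+1i

X = [4, -3-1i, -6, -3+1i]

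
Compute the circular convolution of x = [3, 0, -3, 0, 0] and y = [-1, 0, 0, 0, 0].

(x ⊛ y)[n] = Σ(m=0 to 4) x[m] · y[(n-m) mod 5]

Computing each output sample:
(x ⊛ y)[0] = -3
(x ⊛ y)[1] = 0
(x ⊛ y)[2] = 3
(x ⊛ y)[3] = 0
(x ⊛ y)[4] = 0

x ⊛ y = [-3, 0, 3, 0, 0]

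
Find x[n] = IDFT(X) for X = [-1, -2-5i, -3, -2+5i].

x[n] = (1/4) Σ(k=0 to 3) X[k] · e^(2πikn/4)

Computing each x[n]:
x[0] = -2
x[1] = 3
x[2] = 0
x[3] = -2

x = [-2, 3, 0, -2]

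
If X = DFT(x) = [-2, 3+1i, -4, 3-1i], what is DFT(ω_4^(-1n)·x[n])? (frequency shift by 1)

Modulation property: DFT(ω_4^(-1n)·x[n]) = X[(k-1) mod 4], so circularly shift X by 1 positions.

X[k-1] = [3-1i, -2, 3+1i, -4]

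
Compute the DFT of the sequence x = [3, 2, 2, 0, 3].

X[k] = Σ(n=0 to 4) x[n] · ω_5^(nk)
where ω_5 = e^(-2πi/5)

Computing each X[k]:
X[0] = 10
X[1] = 2.9271-0.2245i
X[2] = -0.4271+2.4899i
X[3] = -0.4271-2.4899i
X[4] = 2.9271+0.2245i

X = [10, 2.9271-0.2245i, -0.4271+2.4899i, -0.4271-2.4899i, 2.9271+0.2245i]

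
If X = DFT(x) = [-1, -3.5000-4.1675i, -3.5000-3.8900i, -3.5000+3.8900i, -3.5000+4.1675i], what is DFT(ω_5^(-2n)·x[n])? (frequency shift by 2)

Modulation property: DFT(ω_5^(-2n)·x[n]) = X[(k-2) mod 5], so circularly shift X by 2 positions.

X[k-2] = [-3.5000+3.8900i, -3.5000+4.1675i, -1, -3.5000-4.1675i, -3.5000-3.8900i]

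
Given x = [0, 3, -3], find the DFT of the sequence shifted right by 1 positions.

Time shift by 1: X_shifted[k] = ω_3^(1k) · X[k]
Shifted x = [-3, 0, 3]

DFT(x[n-1]) = [0, -4.5000+2.5981i, -4.5000-2.5981i]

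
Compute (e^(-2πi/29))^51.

Since ω_29^29 = 1, powers reduce modulo 29.
51 mod 29 = 22
So ω_29^51 = ω_29^22 = e^(-2πi·22/29)

ω_29^51 = ω_29^22 = 0.0541+0.9985i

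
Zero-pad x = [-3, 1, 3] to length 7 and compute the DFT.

Original 3-point DFT: [1, -5.0000+1.7321i, -5.0000-1.7321i]
Zero-padded 7-point DFT provides frequency interpolation.

DFT_7([x, 0, ...]) = [1, -3.0441-3.7066i, -5.9254+0.3267i, -2.0305+1.9116i, -2.0305-1.9116i, -5.9254-0.3267i, -3.0441+3.7066i]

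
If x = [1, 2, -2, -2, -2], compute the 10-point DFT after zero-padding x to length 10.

Original 5-point DFT: [-3, 4.2361-3.8042i, -0.2361-2.3511i, -0.2361+2.3511i, 4.2361+3.8042i]
Zero-padded 10-point DFT provides frequency interpolation.

DFT_10([x, 0, ...]) = [-3, 4.2361+3.8042i, 4.2361-3.8042i, -0.2361-2.3511i, -0.2361-2.3511i, -3, -0.2361+2.3511i, -0.2361+2.3511i, 4.2361+3.8042i, 4.2361-3.8042i]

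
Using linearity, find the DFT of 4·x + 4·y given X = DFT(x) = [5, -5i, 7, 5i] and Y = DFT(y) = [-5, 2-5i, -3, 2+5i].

By linearity: DFT(4x + 4y) = 4·DFT(x) + 4·DFT(y)
= 4·[5, -5i, 7, 5i] + 4·[-5, 2-5i, -3, 2+5i]

Computing element-wise:
Z[0] = 4·(5) + 4·(-5) = 0
Z[1] = 4·(-5i) + 4·(2-5i) = 8-40i
Z[2] = 4·(7) + 4·(-3) = 16
Z[3] = 4·(5i) + 4·(2+5i) = 8+40i

DFT(4x + 4y) = 4·X + 4·Y = [0, 8-40i, 16, 8+40i]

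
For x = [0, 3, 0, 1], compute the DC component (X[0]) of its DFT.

X[0] = Σ(n=0 to 3) x[n] · ω_4^0 = Σ x[n]
= (0) + (3) + (0) + (1)

X[0] = 4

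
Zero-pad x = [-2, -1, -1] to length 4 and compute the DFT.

Original 3-point DFT: [-4, -1, -1]
Zero-padded 4-point DFT provides frequency interpolation.

DFT_4([x, 0, ...]) = [-4, -1+1i, -2, -1-1i]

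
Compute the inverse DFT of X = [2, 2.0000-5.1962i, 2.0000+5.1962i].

x[n] = (1/3) Σ(k=0 to 2) X[k] · e^(2πikn/3)

Computing each x[n]:
x[0] = 2
x[1] = 3
x[2] = -3

x = [2, 3, -3]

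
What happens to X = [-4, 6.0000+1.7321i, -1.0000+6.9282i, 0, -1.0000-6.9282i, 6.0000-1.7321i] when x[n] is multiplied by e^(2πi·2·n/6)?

Modulation property: DFT(ω_6^(-2n)·x[n]) = X[(k-2) mod 6], so circularly shift X by 2 positions.

X[k-2] = [-1.0000-6.9282i, 6.0000-1.7321i, -4, 6.0000+1.7321i, -1.0000+6.9282i, 0]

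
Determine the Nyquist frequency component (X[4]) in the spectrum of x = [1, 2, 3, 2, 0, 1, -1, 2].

X[4] = Σ(n=0 to 7) x[n] · ω_8^(4n) where ω_8 = e^(-2πi/8)
= (1)·ω_8^0 + (2)·ω_8^4 + (3)·ω_8^8 + (2)·ω_8^12 + (0)·ω_8^16 + (1)·ω_8^20 + (-1)·ω_8^24 + (2)·ω_8^28

X[4] = -4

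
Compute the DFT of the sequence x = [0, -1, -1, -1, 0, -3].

X[k] = Σ(n=0 to 5) x[n] · ω_6^(nk)
where ω_6 = e^(-2πi/6)

Computing each X[k]:
X[0] = -6
X[1] = -0.5000-0.8660i
X[2] = 1.5000-2.5981i
X[3] = 4
X[4] = 1.5000+2.5981i
X[5] = -0.5000+0.8660i

X = [-6, -0.5000-0.8660i, 1.5000-2.5981i, 4, 1.5000+2.5981i, -0.5000+0.8660i]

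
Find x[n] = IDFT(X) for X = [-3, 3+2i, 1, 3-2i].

x[n] = (1/4) Σ(k=0 to 3) X[k] · e^(2πikn/4)

Computing each x[n]:
x[0] = 1
x[1] = -2
x[2] = -2
x[3] = 0

x = [1, -2, -2, 0]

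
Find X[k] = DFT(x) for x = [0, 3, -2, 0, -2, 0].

X[k] = Σ(n=0 to 5) x[n] · ω_6^(nk)
where ω_6 = e^(-2πi/6)

Computing each X[k]:
X[0] = -1
X[1] = 3.5000-2.5981i
X[2] = 0.5000-2.5981i
X[3] = -7
X[4] = 0.5000+2.5981i
X[5] = 3.5000+2.5981i

X = [-1, 3.5000-2.5981i, 0.5000-2.5981i, -7, 0.5000+2.5981i, 3.5000+2.5981i]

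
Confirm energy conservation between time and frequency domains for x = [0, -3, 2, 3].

Time domain:
Σ|x[n]|² = |0|² + |-3|² + |2|² + |3|² = 22.0000

Frequency domain:
(1/4)Σ|X[k]|² = (1/4)(|2|² + |-2+6i|² + |2|² + |-2-6i|²) = (1/4)·88.0000 = 22.0000

Both sides agree, confirming Parseval's theorem.

Σ|x[n]|² = (1/N)Σ|X[k]|² = 22.0000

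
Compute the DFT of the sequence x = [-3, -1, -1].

X[k] = Σ(n=0 to 2) x[n] · ω_3^(nk)
where ω_3 = e^(-2πi/3)

Computing each X[k]:
X[0] = -5
X[1] = -2
X[2] = -2

X = [-5, -2, -2]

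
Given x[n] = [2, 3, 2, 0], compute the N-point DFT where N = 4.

X[k] = Σ(n=0 to 3) x[n] · ω_4^(nk)
where ω_4 = e^(-2πi/4)

Computing each X[k]:
X[0] = 7
X[1] = -3i
X[2] = 1
X[3] = 3i

X = [7, -3i, 1, 3i]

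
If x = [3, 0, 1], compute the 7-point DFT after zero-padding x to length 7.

Original 3-point DFT: [4, 2.5000+0.8660i, 2.5000-0.8660i]
Zero-padded 7-point DFT provides frequency interpolation.

DFT_7([x, 0, ...]) = [4, 2.7775-0.9749i, 2.0990+0.4339i, 3.6235+0.7818i, 3.6235-0.7818i, 2.0990-0.4339i, 2.7775+0.9749i]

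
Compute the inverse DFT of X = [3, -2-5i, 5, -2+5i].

x[n] = (1/4) Σ(k=0 to 3) X[k] · e^(2πikn/4)

Computing each x[n]:
x[0] = 1
x[1] = 2
x[2] = 3
x[3] = -3

x = [1, 2, 3, -3]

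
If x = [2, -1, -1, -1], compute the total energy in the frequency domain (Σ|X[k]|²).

Parseval: Σ|x[n]|² = (1/N)Σ|X[k]|², so Σ|X[k]|² = N·Σ|x[n]|² = 4·7.0000

Σ|X[k]|² = N·Σ|x[n]|² = 4·7.0000 = 28.0000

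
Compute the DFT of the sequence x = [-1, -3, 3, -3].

X[k] = Σ(n=0 to 3) x[n] · ω_4^(nk)
where ω_4 = e^(-2πi/4)

Computing each X[k]:
X[0] = -4
X[1] = -4
X[2] = 8
X[3] = -4

X = [-4, -4, 8, -4]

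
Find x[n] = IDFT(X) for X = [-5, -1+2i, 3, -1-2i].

x[n] = (1/4) Σ(k=0 to 3) X[k] · e^(2πikn/4)

Computing each x[n]:
x[0] = -1
x[1] = -3
x[2] = 0
x[3] = -1

x = [-1, -3, 0, -1]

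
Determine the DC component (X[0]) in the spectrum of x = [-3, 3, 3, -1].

X[0] = Σ(n=0 to 3) x[n] · ω_4^0 = Σ x[n]
= (-3) + (3) + (3) + (-1)

X[0] = 2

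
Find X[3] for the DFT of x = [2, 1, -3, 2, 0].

X[3] = Σ(n=0 to 4) x[n] · ω_5^(3n) where ω_5 = e^(-2πi/5)
= (2)·ω_5^0 + (1)·ω_5^3 + (-3)·ω_5^6 + (2)·ω_5^9 + (0)·ω_5^12

X[3] = 0.8820+5.3431i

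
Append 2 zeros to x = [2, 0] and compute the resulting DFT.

Original 2-point DFT: [2, 2]
Zero-padded 4-point DFT provides frequency interpolation.

DFT_4([x, 0, ...]) = [2, 2, 2, 2]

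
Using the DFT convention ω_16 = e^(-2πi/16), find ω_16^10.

ω_16^10 = e^(-2πi·10/16)
= cos(-2π·10/16) + i·sin(-2π·10/16)
= cos(-20π/16) + i·sin(-20π/16)

ω_16^10 = cos(-20π/16) + i·sin(-20π/16) = -0.7071+0.7071i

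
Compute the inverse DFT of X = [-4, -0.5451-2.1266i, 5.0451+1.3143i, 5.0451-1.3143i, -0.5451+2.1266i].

x[n] = (1/5) Σ(k=0 to 4) X[k] · e^(2πikn/5)

Computing each x[n]:
x[0] = 1
x[1] = -2
x[2] = 1
x[3] = -1
x[4] = -3

x = [1, -2, 1, -1, -3]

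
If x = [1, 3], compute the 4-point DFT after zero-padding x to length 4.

Original 2-point DFT: [4, -2]
Zero-padded 4-point DFT provides frequency interpolation.

DFT_4([x, 0, ...]) = [4, 1-3i, -2, 1+3i]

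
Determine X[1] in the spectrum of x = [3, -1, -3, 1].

X[1] = Σ(n=0 to 3) x[n] · ω_4^(1n) where ω_4 = e^(-2πi/4)
= (3)·ω_4^0 + (-1)·ω_4^1 + (-3)·ω_4^2 + (1)·ω_4^3

X[1] = 6+2i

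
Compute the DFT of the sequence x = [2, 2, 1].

X[k] = Σ(n=0 to 2) x[n] · ω_3^(nk)
where ω_3 = e^(-2πi/3)

Computing each X[k]:
X[0] = 5
X[1] = 0.5000-0.8660i
X[2] = 0.5000+0.8660i

X = [5, 0.5000-0.8660i, 0.5000+0.8660i]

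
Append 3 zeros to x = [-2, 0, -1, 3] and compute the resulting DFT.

Original 4-point DFT: [0, -1+3i, -6, -1-3i]
Zero-padded 7-point DFT provides frequency interpolation.

DFT_7([x, 0, ...]) = [0, -4.4804-0.3267i, 0.7714+1.9116i, -3.2911-3.7066i, -3.2911+3.7066i, 0.7714-1.9116i, -4.4804+0.3267i]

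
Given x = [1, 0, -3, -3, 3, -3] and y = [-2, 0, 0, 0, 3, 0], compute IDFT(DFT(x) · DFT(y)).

(x ⊛ y)[n] = Σ(m=0 to 5) x[m] · y[(n-m) mod 6]

Computing each output sample:
(x ⊛ y)[0] = -11
(x ⊛ y)[1] = -9
(x ⊛ y)[2] = 15
(x ⊛ y)[3] = -3
(x ⊛ y)[4] = -3
(x ⊛ y)[5] = 6

x ⊛ y = [-11, -9, 15, -3, -3, 6]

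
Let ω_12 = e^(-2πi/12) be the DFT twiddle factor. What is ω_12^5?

ω_12^5 = e^(-2πi·5/12)
= cos(-2π·5/12) + i·sin(-2π·5/12)
= cos(-10π/12) + i·sin(-10π/12)

ω_12^5 = cos(-10π/12) + i·sin(-10π/12) = -0.8660-0.5000i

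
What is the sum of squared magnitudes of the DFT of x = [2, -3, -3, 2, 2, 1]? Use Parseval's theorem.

Parseval: Σ|x[n]|² = (1/N)Σ|X[k]|², so Σ|X[k]|² = N·Σ|x[n]|² = 6·31.0000

Σ|X[k]|² = N·Σ|x[n]|² = 6·31.0000 = 186.0000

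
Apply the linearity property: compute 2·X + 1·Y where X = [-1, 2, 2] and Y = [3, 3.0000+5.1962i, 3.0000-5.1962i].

By linearity: DFT(2x + 1y) = 2·DFT(x) + 1·DFT(y)
= 2·[-1, 2, 2] + 1·[3, 3.0000+5.1962i, 3.0000-5.1962i]

Computing element-wise:
Z[0] = 2·(-1) + 1·(3) = 1
Z[1] = 2·(2) + 1·(3.0000+5.1962i) = 7.0000+5.1962i
Z[2] = 2·(2) + 1·(3.0000-5.1962i) = 7.0000-5.1962i

DFT(2x + 1y) = 2·X + 1·Y = [1, 7.0000+5.1962i, 7.0000-5.1962i]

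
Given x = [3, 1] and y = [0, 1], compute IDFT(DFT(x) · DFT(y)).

(x ⊛ y)[n] = Σ(m=0 to 1) x[m] · y[(n-m) mod 2]

Computing each output sample:
(x ⊛ y)[0] = 1
(x ⊛ y)[1] = 3

x ⊛ y = [1, 3]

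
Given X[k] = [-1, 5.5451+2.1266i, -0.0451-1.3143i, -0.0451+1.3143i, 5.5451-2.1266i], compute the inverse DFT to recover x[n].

x[n] = (1/5) Σ(k=0 to 4) X[k] · e^(2πikn/5)

Computing each x[n]:
x[0] = 2
x[1] = 0
x[2] = -3
x[3] = -1
x[4] = 1

x = [2, 0, -3, -1, 1]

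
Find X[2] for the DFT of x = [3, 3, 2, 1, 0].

X[2] = Σ(n=0 to 4) x[n] · ω_5^(2n) where ω_5 = e^(-2πi/5)
= (3)·ω_5^0 + (3)·ω_5^2 + (2)·ω_5^4 + (1)·ω_5^6 + (0)·ω_5^8

X[2] = 1.5000-0.8123i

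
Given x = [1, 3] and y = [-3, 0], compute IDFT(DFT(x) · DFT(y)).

(x ⊛ y)[n] = Σ(m=0 to 1) x[m] · y[(n-m) mod 2]

Computing each output sample:
(x ⊛ y)[0] = -3
(x ⊛ y)[1] = -9

x ⊛ y = [-3, -9]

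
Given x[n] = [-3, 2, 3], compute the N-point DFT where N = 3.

X[k] = Σ(n=0 to 2) x[n] · ω_3^(nk)
where ω_3 = e^(-2πi/3)

Computing each X[k]:
X[0] = 2
X[1] = -5.5000+0.8660i
X[2] = -5.5000-0.8660i

X = [2, -5.5000+0.8660i, -5.5000-0.8660i]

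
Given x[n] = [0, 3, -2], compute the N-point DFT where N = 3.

X[k] = Σ(n=0 to 2) x[n] · ω_3^(nk)
where ω_3 = e^(-2πi/3)

Computing each X[k]:
X[0] = 1
X[1] = -0.5000-4.3301i
X[2] = -0.5000+4.3301i

X = [1, -0.5000-4.3301i, -0.5000+4.3301i]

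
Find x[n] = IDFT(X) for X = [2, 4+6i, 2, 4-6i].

x[n] = (1/4) Σ(k=0 to 3) X[k] · e^(2πikn/4)

Computing each x[n]:
x[0] = 3
x[1] = -3
x[2] = -1
x[3] = 3

x = [3, -3, -1, 3]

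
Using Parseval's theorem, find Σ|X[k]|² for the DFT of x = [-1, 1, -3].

Parseval: Σ|x[n]|² = (1/N)Σ|X[k]|², so Σ|X[k]|² = N·Σ|x[n]|² = 3·11.0000

Σ|X[k]|² = N·Σ|x[n]|² = 3·11.0000 = 33.0000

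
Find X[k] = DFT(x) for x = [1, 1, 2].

X[k] = Σ(n=0 to 2) x[n] · ω_3^(nk)
where ω_3 = e^(-2πi/3)

Computing each X[k]:
X[0] = 4
X[1] = -0.5000+0.8660i
X[2] = -0.5000-0.8660i

X = [4, -0.5000+0.8660i, -0.5000-0.8660i]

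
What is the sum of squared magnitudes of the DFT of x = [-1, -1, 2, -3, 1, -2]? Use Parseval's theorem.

Parseval: Σ|x[n]|² = (1/N)Σ|X[k]|², so Σ|X[k]|² = N·Σ|x[n]|² = 6·20.0000

Σ|X[k]|² = N·Σ|x[n]|² = 6·20.0000 = 120.0000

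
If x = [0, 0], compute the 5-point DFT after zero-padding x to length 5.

Original 2-point DFT: [0, 0]
Zero-padded 5-point DFT provides frequency interpolation.

DFT_5([x, 0, ...]) = [0, 0, 0, 0, 0]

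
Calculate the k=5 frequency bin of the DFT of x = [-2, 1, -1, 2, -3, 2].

X[5] = Σ(n=0 to 5) x[n] · ω_6^(5n) where ω_6 = e^(-2πi/6)
= (-2)·ω_6^0 + (1)·ω_6^5 + (-1)·ω_6^10 + (2)·ω_6^15 + (-3)·ω_6^20 + (2)·ω_6^25

X[5] = -0.5000+0.8660i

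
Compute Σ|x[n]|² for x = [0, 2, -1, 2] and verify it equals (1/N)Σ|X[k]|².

Time domain:
Σ|x[n]|² = |0|² + |2|² + |-1|² + |2|² = 9.0000

Frequency domain:
(1/4)Σ|X[k]|² = (1/4)(|3|² + |1|² + |-5|² + |1|²) = (1/4)·36.0000 = 9.0000

Both sides agree, confirming Parseval's theorem.

Σ|x[n]|² = (1/N)Σ|X[k]|² = 9.0000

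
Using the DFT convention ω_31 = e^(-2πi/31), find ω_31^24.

ω_31^24 = e^(-2πi·24/31)
= cos(-2π·24/31) + i·sin(-2π·24/31)
= cos(-48π/31) + i·sin(-48π/31)

ω_31^24 = cos(-48π/31) + i·sin(-48π/31) = 0.1514+0.9885i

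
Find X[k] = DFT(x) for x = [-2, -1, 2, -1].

X[k] = Σ(n=0 to 3) x[n] · ω_4^(nk)
where ω_4 = e^(-2πi/4)

Computing each X[k]:
X[0] = -2
X[1] = -4
X[2] = 2
X[3] = -4

X = [-2, -4, 2, -4]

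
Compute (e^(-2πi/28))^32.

Since ω_28^28 = 1, powers reduce modulo 28.
32 mod 28 = 4
So ω_28^32 = ω_28^4 = e^(-2πi·4/28)

ω_28^32 = ω_28^4 = 0.6235-0.7818i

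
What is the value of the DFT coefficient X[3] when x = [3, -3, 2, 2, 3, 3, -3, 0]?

X[3] = Σ(n=0 to 7) x[n] · ω_8^(3n) where ω_8 = e^(-2πi/8)
= (3)·ω_8^0 + (-3)·ω_8^3 + (2)·ω_8^6 + (2)·ω_8^9 + (3)·ω_8^12 + (3)·ω_8^15 + (-3)·ω_8^18 + (0)·ω_8^21

X[3] = 5.6569+7.8284i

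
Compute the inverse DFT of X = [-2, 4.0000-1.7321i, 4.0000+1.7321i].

x[n] = (1/3) Σ(k=0 to 2) X[k] · e^(2πikn/3)

Computing each x[n]:
x[0] = 2
x[1] = -1
x[2] = -3

x = [2, -1, -3]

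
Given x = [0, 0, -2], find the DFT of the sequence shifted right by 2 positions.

Time shift by 2: X_shifted[k] = ω_3^(2k) · X[k]
Shifted x = [0, -2, 0]

DFT(x[n-2]) = [-2, 1.0000+1.7321i, 1.0000-1.7321i]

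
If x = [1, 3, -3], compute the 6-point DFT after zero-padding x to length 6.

Original 3-point DFT: [1, 1.0000-5.1962i, 1.0000+5.1962i]
Zero-padded 6-point DFT provides frequency interpolation.

DFT_6([x, 0, ...]) = [1, 4, 1.0000-5.1962i, -5, 1.0000+5.1962i, 4]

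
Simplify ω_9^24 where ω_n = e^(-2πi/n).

Since ω_9^9 = 1, powers reduce modulo 9.
24 mod 9 = 6
So ω_9^24 = ω_9^6 = e^(-2πi·6/9)

ω_9^24 = ω_9^6 = -0.5000+0.8660i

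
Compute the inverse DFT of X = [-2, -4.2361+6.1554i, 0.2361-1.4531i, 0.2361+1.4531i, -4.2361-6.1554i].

x[n] = (1/5) Σ(k=0 to 4) X[k] · e^(2πikn/5)

Computing each x[n]:
x[0] = -2
x[1] = -3
x[2] = -1
x[3] = 3
x[4] = 1

x = [-2, -3, -1, 3, 1]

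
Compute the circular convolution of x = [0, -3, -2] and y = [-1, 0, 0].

(x ⊛ y)[n] = Σ(m=0 to 2) x[m] · y[(n-m) mod 3]

Computing each output sample:
(x ⊛ y)[0] = 0
(x ⊛ y)[1] = 3
(x ⊛ y)[2] = 2

x ⊛ y = [0, 3, 2]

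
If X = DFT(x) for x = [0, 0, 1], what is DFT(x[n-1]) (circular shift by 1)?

Time shift by 1: X_shifted[k] = ω_3^(1k) · X[k]
Shifted x = [1, 0, 0]

DFT(x[n-1]) = [1, 1, 1]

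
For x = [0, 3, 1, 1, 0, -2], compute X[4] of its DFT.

X[4] = Σ(n=0 to 5) x[n] · ω_6^(4n) where ω_6 = e^(-2πi/6)
= (0)·ω_6^0 + (3)·ω_6^4 + (1)·ω_6^8 + (1)·ω_6^12 + (0)·ω_6^16 + (-2)·ω_6^20

X[4] = 3.4641i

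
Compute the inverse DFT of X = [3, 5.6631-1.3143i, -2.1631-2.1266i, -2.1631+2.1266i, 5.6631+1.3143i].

x[n] = (1/5) Σ(k=0 to 4) X[k] · e^(2πikn/5)

Computing each x[n]:
x[0] = 2
x[1] = 3
x[2] = -2
x[3] = -1
x[4] = 1

x = [2, 3, -2, -1, 1]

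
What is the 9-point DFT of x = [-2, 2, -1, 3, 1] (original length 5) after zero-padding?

Original 5-point DFT: [3, -2.6910+1.4001i, -3.8090-4.3920i, -3.8090+4.3920i, -2.6910-1.4001i]
Zero-padded 9-point DFT provides frequency interpolation.

DFT_9([x, 0, ...]) = [3, -3.0813-3.2409i, -1.4470+1.6133i, -3.4641i, -5.9718-2.9401i, -5.9718+2.9401i, 3.4641i, -1.4470-1.6133i, -3.0813+3.2409i]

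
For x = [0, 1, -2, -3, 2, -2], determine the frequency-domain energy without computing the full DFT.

Parseval: Σ|x[n]|² = (1/N)Σ|X[k]|², so Σ|X[k]|² = N·Σ|x[n]|² = 6·22.0000

Σ|X[k]|² = N·Σ|x[n]|² = 6·22.0000 = 132.0000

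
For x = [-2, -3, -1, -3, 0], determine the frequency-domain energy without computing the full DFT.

Parseval: Σ|x[n]|² = (1/N)Σ|X[k]|², so Σ|X[k]|² = N·Σ|x[n]|² = 5·23.0000

Σ|X[k]|² = N·Σ|x[n]|² = 5·23.0000 = 115.0000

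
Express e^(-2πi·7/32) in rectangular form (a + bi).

ω_32^7 = e^(-2πi·7/32)
= cos(-2π·7/32) + i·sin(-2π·7/32)
= cos(-14π/32) + i·sin(-14π/32)

ω_32^7 = cos(-14π/32) + i·sin(-14π/32) = 0.1951-0.9808i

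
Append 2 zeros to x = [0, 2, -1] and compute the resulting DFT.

Original 3-point DFT: [1, -0.5000-2.5981i, -0.5000+2.5981i]
Zero-padded 5-point DFT provides frequency interpolation.

DFT_5([x, 0, ...]) = [1, 1.4271-1.3143i, -1.9271-2.1266i, -1.9271+2.1266i, 1.4271+1.3143i]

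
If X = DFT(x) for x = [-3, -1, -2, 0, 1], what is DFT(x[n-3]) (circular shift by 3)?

Time shift by 3: X_shifted[k] = ω_5^(3k) · X[k]
Shifted x = [-2, 0, 1, -3, -1]

DFT(x[n-3]) = [-5, -0.6910-3.3022i, -1.8090+3.2164i, -1.8090-3.2164i, -0.6910+3.3022i]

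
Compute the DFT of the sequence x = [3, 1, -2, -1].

X[k] = Σ(n=0 to 3) x[n] · ω_4^(nk)
where ω_4 = e^(-2πi/4)

Computing each X[k]:
X[0] = 1
X[1] = 5-2i
X[2] = 1
X[3] = 5+2i

X = [1, 5-2i, 1, 5+2i]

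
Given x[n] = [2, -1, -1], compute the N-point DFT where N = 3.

X[k] = Σ(n=0 to 2) x[n] · ω_3^(nk)
where ω_3 = e^(-2πi/3)

Computing each X[k]:
X[0] = 0
X[1] = 3
X[2] = 3

X = [0, 3, 3]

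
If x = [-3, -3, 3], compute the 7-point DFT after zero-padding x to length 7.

Original 3-point DFT: [-3, -3.0000+5.1962i, -3.0000-5.1962i]
Zero-padded 7-point DFT provides frequency interpolation.

DFT_7([x, 0, ...]) = [-3, -5.5380-0.5793i, -5.0353+4.2264i, 1.5734+3.6471i, 1.5734-3.6471i, -5.0353-4.2264i, -5.5380+0.5793i]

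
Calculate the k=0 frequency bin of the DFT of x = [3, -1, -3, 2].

X[0] = Σ(n=0 to 3) x[n] · ω_4^0 = Σ x[n]
= (3) + (-1) + (-3) + (2)

X[0] = 1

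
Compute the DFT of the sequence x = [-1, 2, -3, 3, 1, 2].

X[k] = Σ(n=0 to 5) x[n] · ω_6^(nk)
where ω_6 = e^(-2πi/6)

Computing each X[k]:
X[0] = 4
X[1] = -1.0000+3.4641i
X[2] = 1.0000-3.4641i
X[3] = -10
X[4] = 1.0000+3.4641i
X[5] = -1.0000-3.4641i

X = [4, -1.0000+3.4641i, 1.0000-3.4641i, -10, 1.0000+3.4641i, -1.0000-3.4641i]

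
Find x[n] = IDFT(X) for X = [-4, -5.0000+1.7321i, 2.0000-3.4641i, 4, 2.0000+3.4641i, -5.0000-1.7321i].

x[n] = (1/6) Σ(k=0 to 5) X[k] · e^(2πikn/6)

Computing each x[n]:
x[0] = -1
x[1] = -2
x[2] = -1
x[3] = 1
x[4] = 2
x[5] = -3

x = [-1, -2, -1, 1, 2, -3]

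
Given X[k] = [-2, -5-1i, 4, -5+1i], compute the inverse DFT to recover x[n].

x[n] = (1/4) Σ(k=0 to 3) X[k] · e^(2πikn/4)

Computing each x[n]:
x[0] = -2
x[1] = -1
x[2] = 3
x[3] = -2

x = [-2, -1, 3, -2]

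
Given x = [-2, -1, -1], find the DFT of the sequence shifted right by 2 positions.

Time shift by 2: X_shifted[k] = ω_3^(2k) · X[k]
Shifted x = [-1, -1, -2]

DFT(x[n-2]) = [-4, 0.5000-0.8660i, 0.5000+0.8660i]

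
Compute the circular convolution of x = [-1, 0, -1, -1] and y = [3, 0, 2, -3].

(x ⊛ y)[n] = Σ(m=0 to 3) x[m] · y[(n-m) mod 4]

Computing each output sample:
(x ⊛ y)[0] = -5
(x ⊛ y)[1] = 1
(x ⊛ y)[2] = -2
(x ⊛ y)[3] = 0

x ⊛ y = [-5, 1, -2, 0]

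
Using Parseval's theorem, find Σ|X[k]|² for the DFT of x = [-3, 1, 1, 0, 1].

Parseval: Σ|x[n]|² = (1/N)Σ|X[k]|², so Σ|X[k]|² = N·Σ|x[n]|² = 5·12.0000

Σ|X[k]|² = N·Σ|x[n]|² = 5·12.0000 = 60.0000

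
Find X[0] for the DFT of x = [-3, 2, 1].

X[0] = Σ(n=0 to 2) x[n] · ω_3^0 = Σ x[n]
= (-3) + (2) + (1)

X[0] = 0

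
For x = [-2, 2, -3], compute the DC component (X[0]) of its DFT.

X[0] = Σ(n=0 to 2) x[n] · ω_3^0 = Σ x[n]
= (-2) + (2) + (-3)

X[0] = -3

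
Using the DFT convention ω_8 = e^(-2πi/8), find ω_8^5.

ω_8^5 = e^(-2πi·5/8)
= cos(-2π·5/8) + i·sin(-2π·5/8)
= cos(-10π/8) + i·sin(-10π/8)

ω_8^5 = cos(-10π/8) + i·sin(-10π/8) = -0.7071+0.7071i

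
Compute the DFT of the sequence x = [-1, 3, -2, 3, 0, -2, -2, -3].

X[k] = Σ(n=0 to 7) x[n] · ω_8^(nk)
where ω_8 = e^(-2πi/8)

Computing each X[k]:
X[0] = -4
X[1] = -1.7071-7.7782i
X[2] = 3-1i
X[3] = -0.2929-7.7782i
X[4] = -6
X[5] = -0.2929+7.7782i
X[6] = 3+1i
X[7] = -1.7071+7.7782i

X = [-4, -1.7071-7.7782i, 3-1i, -0.2929-7.7782i, -6, -0.2929+7.7782i, 3+1i, -1.7071+7.7782i]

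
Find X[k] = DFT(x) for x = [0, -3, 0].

X[k] = Σ(n=0 to 2) x[n] · ω_3^(nk)
where ω_3 = e^(-2πi/3)

Computing each X[k]:
X[0] = -3
X[1] = 1.5000+2.5981i
X[2] = 1.5000-2.5981i

X = [-3, 1.5000+2.5981i, 1.5000-2.5981i]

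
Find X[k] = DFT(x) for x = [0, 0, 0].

X[k] = Σ(n=0 to 2) x[n] · ω_3^(nk)
where ω_3 = e^(-2πi/3)

Computing each X[k]:
X[0] = 0
X[1] = 0
X[2] = 0

X = [0, 0, 0]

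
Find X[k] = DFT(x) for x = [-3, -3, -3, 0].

X[k] = Σ(n=0 to 3) x[n] · ω_4^(nk)
where ω_4 = e^(-2πi/4)

Computing each X[k]:
X[0] = -9
X[1] = 3i
X[2] = -3
X[3] = -3i

X = [-9, 3i, -3, -3i]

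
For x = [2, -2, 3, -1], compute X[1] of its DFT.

X[1] = Σ(n=0 to 3) x[n] · ω_4^(1n) where ω_4 = e^(-2πi/4)
= (2)·ω_4^0 + (-2)·ω_4^1 + (3)·ω_4^2 + (-1)·ω_4^3

X[1] = -1+1i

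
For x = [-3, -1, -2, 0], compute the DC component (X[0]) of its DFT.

X[0] = Σ(n=0 to 3) x[n] · ω_4^0 = Σ x[n]
= (-3) + (-1) + (-2) + (0)

X[0] = -6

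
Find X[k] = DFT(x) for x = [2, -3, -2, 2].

X[k] = Σ(n=0 to 3) x[n] · ω_4^(nk)
where ω_4 = e^(-2πi/4)

Computing each X[k]:
X[0] = -1
X[1] = 4+5i
X[2] = 1
X[3] = 4-5i

X = [-1, 4+5i, 1, 4-5i]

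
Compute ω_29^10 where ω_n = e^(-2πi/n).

ω_29^10 = e^(-2πi·10/29)
= cos(-2π·10/29) + i·sin(-2π·10/29)
= cos(-20π/29) + i·sin(-20π/29)

ω_29^10 = cos(-20π/29) + i·sin(-20π/29) = -0.5612-0.8277i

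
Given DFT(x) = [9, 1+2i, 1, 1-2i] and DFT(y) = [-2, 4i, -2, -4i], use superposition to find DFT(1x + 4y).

By linearity: DFT(1x + 4y) = 1·DFT(x) + 4·DFT(y)
= 1·[9, 1+2i, 1, 1-2i] + 4·[-2, 4i, -2, -4i]

Computing element-wise:
Z[0] = 1·(9) + 4·(-2) = 1
Z[1] = 1·(1+2i) + 4·(4i) = 1+18i
Z[2] = 1·(1) + 4·(-2) = -7
Z[3] = 1·(1-2i) + 4·(-4i) = 1-18i

DFT(1x + 4y) = 1·X + 4·Y = [1, 1+18i, -7, 1-18i]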